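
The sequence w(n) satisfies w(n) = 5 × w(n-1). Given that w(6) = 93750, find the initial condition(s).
In general w(n) = 5ⁿ · w(0). At n = 6: w(0) = w(6) / 5^6 = 93750 / 15625 = 6.

w(0) = 6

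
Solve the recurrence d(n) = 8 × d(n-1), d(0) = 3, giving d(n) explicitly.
Recurrence: d(n) = 8 × d(n-1), initial: d(0) = 3.
Each term is 8 times the previous, so this is geometric with ratio 8. After n steps: d(n) = d(0)·8ⁿ = 3·8ⁿ.

d(n) = 3·8ⁿ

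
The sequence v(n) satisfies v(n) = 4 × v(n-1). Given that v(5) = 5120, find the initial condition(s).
In general v(n) = 4ⁿ · v(0). At n = 5: v(0) = v(5) / 4^5 = 5120 / 1024 = 5.

v(0) = 5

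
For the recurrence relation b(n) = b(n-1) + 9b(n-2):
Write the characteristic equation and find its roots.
Substitute b(n) = rⁿ and divide through by rⁿ⁻²: r² - r - 9 = 0
Discriminant: 1² + 4·9 = 37, not a perfect square, so by the quadratic formula r = (1 ± √37)/2.
General solution: b(n) = A·r₁ⁿ + B·r₂ⁿ where r₁,r₂ = (1 ± √37)/2

Characteristic: r² - r - 9 = 0, Roots: r = (1 ± √37)/2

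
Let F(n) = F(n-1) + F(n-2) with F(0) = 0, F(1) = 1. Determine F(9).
Computing the sequence terms:
0, 1, 1, 2, 3, 5, 8, 13, 21, 34

34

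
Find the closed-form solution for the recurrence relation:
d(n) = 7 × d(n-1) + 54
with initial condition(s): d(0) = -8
Recurrence: d(n) = 7 × d(n-1) + 54, initial: d(0) = -8.
Try d(n) = A·7ⁿ + C. Substituting: A·7ⁿ + C = 7(A·7ⁿ⁻¹ + C) + 54 = A·7ⁿ + 7C + 54, so C = 7C + 54, giving C = -9. Then d(0) = A - 9 = -8 gives A = 1.

d(n) = 7ⁿ - 9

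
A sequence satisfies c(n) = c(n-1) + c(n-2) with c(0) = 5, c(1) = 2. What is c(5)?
Computing the sequence terms:
5, 2, 7, 9, 16, 25

25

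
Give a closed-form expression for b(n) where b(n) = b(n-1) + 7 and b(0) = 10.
Recurrence: b(n) = b(n-1) + 7, initial: b(0) = 10.
Each step adds 7, so b(n) = b(0) + 7n = 7n + 10.

b(n) = 7n + 10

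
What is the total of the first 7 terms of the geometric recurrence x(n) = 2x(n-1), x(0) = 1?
Computing the sequence terms: 1, 2, 4, 8, 16, 32, 64
Adding these values together:

127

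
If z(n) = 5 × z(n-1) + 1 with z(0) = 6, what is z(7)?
Computing step by step:
z(0) = 6
z(1) = 5 × 6 + 1 = 31
z(2) = 5 × 31 + 1 = 156
z(3) = 5 × 156 + 1 = 781
z(4) = 5 × 781 + 1 = 3906
z(5) = 5 × 3906 + 1 = 19531
z(6) = 5 × 19531 + 1 = 97656
z(7) = 5 × 97656 + 1 = 488281

488281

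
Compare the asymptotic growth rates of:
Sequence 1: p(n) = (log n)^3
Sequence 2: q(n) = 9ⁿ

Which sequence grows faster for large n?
Comparing growth rates:
Growth-rate hierarchy: log n ≺ any polynomial ≺ any exponential cⁿ (c>1) ≺ n! ≺ nⁿ.
exponential base 9 dominates polylogarithmic (log n)^3 asymptotically.

q(n) grows faster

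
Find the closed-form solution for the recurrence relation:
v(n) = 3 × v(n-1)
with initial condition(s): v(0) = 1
Recurrence: v(n) = 3 × v(n-1), initial: v(0) = 1.
Each term is 3 times the previous, so this is geometric with ratio 3. After n steps: v(n) = v(0)·3ⁿ = 3ⁿ.

v(n) = 3ⁿ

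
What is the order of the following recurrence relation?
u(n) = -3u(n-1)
The order is the largest lag k for which u(n-k) appears. Here the deepest term is u(n-1), so the order is 1.

Order 1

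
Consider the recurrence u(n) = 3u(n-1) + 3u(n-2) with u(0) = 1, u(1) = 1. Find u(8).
Computing the sequence terms:
1, 1, 6, 21, 81, 306, 1161, 4401, 16686

16686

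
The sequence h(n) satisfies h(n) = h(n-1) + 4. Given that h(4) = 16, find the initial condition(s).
h(4) = h(0) + 4·4, so h(0) = 16 - 16 = 0.

h(0) = 0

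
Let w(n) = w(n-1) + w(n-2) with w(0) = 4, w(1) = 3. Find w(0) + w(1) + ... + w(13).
Computing the sequence terms: 4, 3, 7, 10, 17, 27, 44, 71, 115, 186, 301, 487, 788, 1275
Adding these values together:

3335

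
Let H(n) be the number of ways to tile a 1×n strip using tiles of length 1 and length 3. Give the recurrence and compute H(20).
Condition on the last tile: it has length 1 (leaving a 1×(n-1) strip) or length 3 (leaving a 1×(n-3) strip), so H(n) = H(n-1) + H(n-3) (order-3 linear recurrence).
For 0 ≤ i < 3 only unit tiles fit, so H(i) = 1.
Iterating the recurrence: H(3) = 2, H(4) = 3, H(5) = 4, H(6) = 6, H(7) = 9, H(8) = 13, H(9) = 19, H(10) = 28, H(11) = 41, H(12) = 60, H(13) = 88, H(14) = 129, H(15) = 189, H(16) = 277, H(17) = 406, H(18) = 595, H(19) = 872, H(20) = 1278.

H(n) = H(n-1) + H(n-3), with H(i) = 1 for 0 ≤ i < 3; H(20) = 1278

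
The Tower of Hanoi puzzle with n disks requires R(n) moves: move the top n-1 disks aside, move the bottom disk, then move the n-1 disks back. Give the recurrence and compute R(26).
Moving n disks = move the top n-1 disks aside (R(n-1) moves) + move the largest disk (1 move) + move the n-1 disks back on top (R(n-1) moves), so R(n) = 2R(n-1) + 1, with R(1) = 1 (a single disk takes one move).
First terms: 1, 3, 7, 15, 31, 63, … — each is one less than a power of 2. Indeed R(n) + 1 = 2(R(n-1) + 1) with R(1) + 1 = 2, so R(n) + 1 = 2ⁿ and R(n) = 2ⁿ - 1.
Hence R(26) = 2^26 - 1 = 67108864 - 1 = 67108863.

R(n) = 2R(n-1) + 1, R(1) = 1; R(26) = 67108863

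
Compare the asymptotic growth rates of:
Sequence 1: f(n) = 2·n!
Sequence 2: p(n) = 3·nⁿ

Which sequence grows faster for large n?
Comparing growth rates:
Growth-rate hierarchy: log n ≺ any polynomial ≺ any exponential cⁿ (c>1) ≺ n! ≺ nⁿ.
super-exponential nⁿ dominates factorial asymptotically.

p(n) grows faster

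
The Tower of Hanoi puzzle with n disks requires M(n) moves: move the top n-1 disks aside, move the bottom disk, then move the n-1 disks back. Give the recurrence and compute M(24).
Moving n disks = move the top n-1 disks aside (M(n-1) moves) + move the largest disk (1 move) + move the n-1 disks back on top (M(n-1) moves), so M(n) = 2M(n-1) + 1, with M(1) = 1 (a single disk takes one move).
First terms: 1, 3, 7, 15, 31, 63, … — each is one less than a power of 2. Indeed M(n) + 1 = 2(M(n-1) + 1) with M(1) + 1 = 2, so M(n) + 1 = 2ⁿ and M(n) = 2ⁿ - 1.
Hence M(24) = 2^24 - 1 = 16777216 - 1 = 16777215.

M(n) = 2M(n-1) + 1, M(1) = 1; M(24) = 16777215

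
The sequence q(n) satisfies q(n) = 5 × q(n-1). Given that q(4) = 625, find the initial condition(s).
In general q(n) = 5ⁿ · q(0). At n = 4: q(0) = q(4) / 5^4 = 625 / 625 = 1.

q(0) = 1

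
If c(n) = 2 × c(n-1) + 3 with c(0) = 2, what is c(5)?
Computing step by step:
c(0) = 2
c(1) = 2 × 2 + 3 = 7
c(2) = 2 × 7 + 3 = 17
c(3) = 2 × 17 + 3 = 37
c(4) = 2 × 37 + 3 = 77
c(5) = 2 × 77 + 3 = 157

157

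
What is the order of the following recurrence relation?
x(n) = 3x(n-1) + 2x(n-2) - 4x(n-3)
The order is the largest lag k for which x(n-k) appears. Here the deepest term is x(n-3), so the order is 3.

Order 3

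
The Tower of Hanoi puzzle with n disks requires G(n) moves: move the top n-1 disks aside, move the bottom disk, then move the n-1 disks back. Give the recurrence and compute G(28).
Moving n disks = move the top n-1 disks aside (G(n-1) moves) + move the largest disk (1 move) + move the n-1 disks back on top (G(n-1) moves), so G(n) = 2G(n-1) + 1, with G(1) = 1 (a single disk takes one move).
First terms: 1, 3, 7, 15, 31, 63, … — each is one less than a power of 2. Indeed G(n) + 1 = 2(G(n-1) + 1) with G(1) + 1 = 2, so G(n) + 1 = 2ⁿ and G(n) = 2ⁿ - 1.
Hence G(28) = 2^28 - 1 = 268435456 - 1 = 268435455.

G(n) = 2G(n-1) + 1, G(1) = 1; G(28) = 268435455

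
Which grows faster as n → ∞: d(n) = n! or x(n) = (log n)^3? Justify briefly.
Comparing growth rates:
Growth-rate hierarchy: log n ≺ any polynomial ≺ any exponential cⁿ (c>1) ≺ n! ≺ nⁿ.
factorial dominates polylogarithmic (log n)^3 asymptotically.

d(n) grows faster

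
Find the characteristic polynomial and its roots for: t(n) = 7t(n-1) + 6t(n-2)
Substitute t(n) = rⁿ and divide through by rⁿ⁻²: r² - 7r - 6 = 0
Discriminant: 7² + 4·6 = 73, not a perfect square, so by the quadratic formula r = (7 ± √73)/2.
General solution: t(n) = A·r₁ⁿ + B·r₂ⁿ where r₁,r₂ = (7 ± √73)/2

Characteristic: r² - 7r - 6 = 0, Roots: r = (7 ± √73)/2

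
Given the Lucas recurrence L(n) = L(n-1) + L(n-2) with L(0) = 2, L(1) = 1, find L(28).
Computing the sequence terms:
2, 1, 3, 4, 7, 11, 18, 29, 47, 76, 123, 199, 322, 521, 843, 1364, 2207, 3571, 5778, 9349, 15127, 24476, 39603, 64079, 103682, 167761, 271443, 439204, 710647

710647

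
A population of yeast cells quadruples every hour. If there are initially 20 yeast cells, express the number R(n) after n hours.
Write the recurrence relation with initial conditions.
Each hour multiplies the count by 4, so the count after n hours depends only on the count after n-1 hours: R(n) = 4 × R(n-1). The starting count gives R(0) = 20.
Unrolling n times gives the closed form R(n) = 20 × 4ⁿ.

R(n) = 4 × R(n-1), R(0) = 20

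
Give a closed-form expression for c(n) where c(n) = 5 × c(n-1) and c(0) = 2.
Recurrence: c(n) = 5 × c(n-1), initial: c(0) = 2.
Each term is 5 times the previous, so this is geometric with ratio 5. After n steps: c(n) = c(0)·5ⁿ = 2·5ⁿ.

c(n) = 2·5ⁿ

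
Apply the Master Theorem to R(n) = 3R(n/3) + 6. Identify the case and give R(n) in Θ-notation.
Master Theorem template: R(n) = a·R(n/b) + f(n).
Here: a=3, b=3, f(n)=6
Compute log_b(a) = log_3(3) = 1.
f(n) = 6 = O(n^(1-ε)) with ε = 1. Case 1: R(n) = Θ(n^log_b(a)) = Θ(n).

Case 1: R(n) = Θ(n)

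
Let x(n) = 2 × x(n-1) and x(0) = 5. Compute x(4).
Computing step by step:
x(0) = 5
x(1) = 2 × 5 = 10
x(2) = 2 × 10 = 20
x(3) = 2 × 20 = 40
x(4) = 2 × 40 = 80

80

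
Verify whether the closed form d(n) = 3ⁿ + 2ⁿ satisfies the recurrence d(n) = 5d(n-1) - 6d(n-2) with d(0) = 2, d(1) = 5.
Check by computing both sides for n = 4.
From the recurrence with d(0) = 2, d(1) = 5:
  d(0) = 2, d(1) = 5, d(2) = 13, d(3) = 35, d(4) = 97
  so the recurrence gives d(4) = 97.
From the proposed closed form d(n) = 3ⁿ + 2ⁿ:
  d(4) = 97.
Both sides give 97 at n = 4, and the initial condition(s) match, so the closed form is consistent.

Yes, the closed form is correct.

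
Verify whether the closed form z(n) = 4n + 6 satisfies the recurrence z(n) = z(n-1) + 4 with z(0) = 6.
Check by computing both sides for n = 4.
From the recurrence with z(0) = 6:
  z(0) = 6, z(1) = 10, z(2) = 14, z(3) = 18, z(4) = 22
  so the recurrence gives z(4) = 22.
From the proposed closed form z(n) = 4n + 6:
  z(4) = 22.
Both sides give 22 at n = 4, and the initial condition(s) match, so the closed form is consistent.

Yes, the closed form is correct.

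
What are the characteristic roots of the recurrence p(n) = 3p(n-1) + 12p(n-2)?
Substitute p(n) = rⁿ and divide through by rⁿ⁻²: r² - 3r - 12 = 0
Discriminant: 3² + 4·12 = 57, not a perfect square, so by the quadratic formula r = (3 ± √57)/2.
General solution: p(n) = A·r₁ⁿ + B·r₂ⁿ where r₁,r₂ = (3 ± √57)/2

Characteristic: r² - 3r - 12 = 0, Roots: r = (3 ± √57)/2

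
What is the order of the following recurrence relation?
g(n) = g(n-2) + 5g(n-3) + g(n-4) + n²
The order is the largest lag k for which g(n-k) appears. Here the deepest term is g(n-4) (the n² term is non-homogeneous and does not affect the order), so the order is 4.

Order 4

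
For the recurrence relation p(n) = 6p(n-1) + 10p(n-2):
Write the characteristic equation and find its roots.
Substitute p(n) = rⁿ and divide through by rⁿ⁻²: r² - 6r - 10 = 0
Discriminant: 6² + 4·10 = 76, not a perfect square, so by the quadratic formula r = (6 ± √76)/2.
General solution: p(n) = A·r₁ⁿ + B·r₂ⁿ where r₁,r₂ = (6 ± √76)/2

Characteristic: r² - 6r - 10 = 0, Roots: r = (6 ± √76)/2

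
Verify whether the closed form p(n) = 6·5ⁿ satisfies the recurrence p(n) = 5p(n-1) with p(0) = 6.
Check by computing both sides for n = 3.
From the recurrence with p(0) = 6:
  p(0) = 6, p(1) = 30, p(2) = 150, p(3) = 750
  so the recurrence gives p(3) = 750.
From the proposed closed form p(n) = 6·5ⁿ:
  p(3) = 750.
Both sides give 750 at n = 3, and the initial condition(s) match, so the closed form is consistent.

Yes, the closed form is correct.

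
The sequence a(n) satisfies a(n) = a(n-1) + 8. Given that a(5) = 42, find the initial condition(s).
a(5) = a(0) + 5·8, so a(0) = 42 - 40 = 2.

a(0) = 2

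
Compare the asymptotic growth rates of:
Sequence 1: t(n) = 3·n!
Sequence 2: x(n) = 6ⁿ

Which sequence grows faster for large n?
Comparing growth rates:
Growth-rate hierarchy: log n ≺ any polynomial ≺ any exponential cⁿ (c>1) ≺ n! ≺ nⁿ.
factorial dominates exponential base 6 asymptotically.

t(n) grows faster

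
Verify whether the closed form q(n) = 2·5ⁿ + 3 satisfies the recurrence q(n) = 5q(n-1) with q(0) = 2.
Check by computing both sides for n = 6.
From the recurrence with q(0) = 2:
  q(0) = 2, q(1) = 10, q(2) = 50, q(3) = 250, q(4) = 1250, q(5) = 6250, q(6) = 31250
  so the recurrence gives q(6) = 31250.
From the proposed closed form q(n) = 2·5ⁿ + 3:
  q(6) = 31253.
The recurrence gives 31250 but the closed form gives 31253, so the closed form does not satisfy the recurrence.

No, the closed form is incorrect.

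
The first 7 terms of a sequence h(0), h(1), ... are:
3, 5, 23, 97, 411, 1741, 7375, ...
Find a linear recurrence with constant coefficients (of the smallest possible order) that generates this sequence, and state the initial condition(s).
Look for the lowest-order linear relation among consecutive terms.
Observation: h(n) - 4·h(n-1) - (1)·h(n-2) = 0 holds for the shown terms, and no order-1 relation h(n) = α·h(n-1) + β fits.
Check at n=3: 4·23 + (1)·5 = 97. ✓

h(n) = 4h(n-1) + h(n-2), h(0) = 3, h(1) = 5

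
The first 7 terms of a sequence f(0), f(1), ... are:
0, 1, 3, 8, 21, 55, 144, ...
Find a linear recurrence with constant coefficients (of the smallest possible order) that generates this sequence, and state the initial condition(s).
Look for the lowest-order linear relation among consecutive terms.
Observation: f(n) - 3·f(n-1) - (-1)·f(n-2) = 0 holds for the shown terms, and no order-1 relation f(n) = α·f(n-1) + β fits.
Check at n=3: 3·3 + (-1)·1 = 8. ✓

f(n) = 3f(n-1) - f(n-2), f(0) = 0, f(1) = 1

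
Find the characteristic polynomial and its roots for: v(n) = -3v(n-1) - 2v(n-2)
Substitute v(n) = rⁿ and divide through by rⁿ⁻²: r² + 3r + 2 = 0
Factor: (r + 1)(r + 2) = 0, so r = -1, -2.
General solution: v(n) = A·(-1)ⁿ + B·(-2)ⁿ

Characteristic: r² + 3r + 2 = 0, Roots: r = -1, -2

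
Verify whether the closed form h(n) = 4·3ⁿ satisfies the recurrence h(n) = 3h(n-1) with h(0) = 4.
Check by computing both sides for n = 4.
From the recurrence with h(0) = 4:
  h(0) = 4, h(1) = 12, h(2) = 36, h(3) = 108, h(4) = 324
  so the recurrence gives h(4) = 324.
From the proposed closed form h(n) = 4·3ⁿ:
  h(4) = 324.
Both sides give 324 at n = 4, and the initial condition(s) match, so the closed form is consistent.

Yes, the closed form is correct.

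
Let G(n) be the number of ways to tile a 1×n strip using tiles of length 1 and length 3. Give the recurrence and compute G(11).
Condition on the last tile: it has length 1 (leaving a 1×(n-1) strip) or length 3 (leaving a 1×(n-3) strip), so G(n) = G(n-1) + G(n-3) (order-3 linear recurrence).
For 0 ≤ i < 3 only unit tiles fit, so G(i) = 1.
Iterating the recurrence: G(3) = 2, G(4) = 3, G(5) = 4, G(6) = 6, G(7) = 9, G(8) = 13, G(9) = 19, G(10) = 28, G(11) = 41.

G(n) = G(n-1) + G(n-3), with G(i) = 1 for 0 ≤ i < 3; G(11) = 41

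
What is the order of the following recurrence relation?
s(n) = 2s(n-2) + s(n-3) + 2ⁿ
The order is the largest lag k for which s(n-k) appears. Here the deepest term is s(n-3) (the 2ⁿ term is non-homogeneous and does not affect the order), so the order is 3.

Order 3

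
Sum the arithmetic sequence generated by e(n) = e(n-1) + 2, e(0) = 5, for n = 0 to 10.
Computing the sequence terms: 5, 7, 9, 11, 13, 15, 17, 19, 21, 23, 25
Adding these values together:

165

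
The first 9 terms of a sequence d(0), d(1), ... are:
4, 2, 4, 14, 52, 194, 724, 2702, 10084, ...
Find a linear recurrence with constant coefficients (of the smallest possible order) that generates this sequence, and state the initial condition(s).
Look for the lowest-order linear relation among consecutive terms.
Observation: d(n) - 4·d(n-1) - (-1)·d(n-2) = 0 holds for the shown terms, and no order-1 relation d(n) = α·d(n-1) + β fits.
Check at n=3: 4·4 + (-1)·2 = 14. ✓

d(n) = 4d(n-1) - d(n-2), d(0) = 4, d(1) = 2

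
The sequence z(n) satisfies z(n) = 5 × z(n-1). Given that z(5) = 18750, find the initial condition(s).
In general z(n) = 5ⁿ · z(0). At n = 5: z(0) = z(5) / 5^5 = 18750 / 3125 = 6.

z(0) = 6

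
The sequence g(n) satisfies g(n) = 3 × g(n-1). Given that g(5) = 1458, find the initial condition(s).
In general g(n) = 3ⁿ · g(0). At n = 5: g(0) = g(5) / 3^5 = 1458 / 243 = 6.

g(0) = 6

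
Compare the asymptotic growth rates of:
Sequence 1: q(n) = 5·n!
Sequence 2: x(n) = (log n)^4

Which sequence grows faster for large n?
Comparing growth rates:
Growth-rate hierarchy: log n ≺ any polynomial ≺ any exponential cⁿ (c>1) ≺ n! ≺ nⁿ.
factorial dominates polylogarithmic (log n)^4 asymptotically.

q(n) grows faster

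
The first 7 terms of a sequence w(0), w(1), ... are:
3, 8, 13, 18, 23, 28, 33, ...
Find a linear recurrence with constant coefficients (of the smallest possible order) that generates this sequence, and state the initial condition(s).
Look for the lowest-order linear relation among consecutive terms.
Observation: consecutive differences are constant (= 5).
Check at n=2: 1·8 + 5 = 13. ✓

w(n) = w(n-1) + 5, w(0) = 3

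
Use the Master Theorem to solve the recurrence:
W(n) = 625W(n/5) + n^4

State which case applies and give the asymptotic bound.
Master Theorem template: W(n) = a·W(n/b) + f(n).
Here: a=625, b=5, f(n)=n^4
Compute log_b(a) = log_5(625) = 4.
f(n) = n^4 = Θ(n^4). Case 2: W(n) = Θ(n^4 log n).

Case 2: W(n) = Θ(n^4 log n)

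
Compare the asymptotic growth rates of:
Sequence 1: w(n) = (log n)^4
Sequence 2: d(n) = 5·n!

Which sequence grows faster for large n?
Comparing growth rates:
Growth-rate hierarchy: log n ≺ any polynomial ≺ any exponential cⁿ (c>1) ≺ n! ≺ nⁿ.
factorial dominates polylogarithmic (log n)^4 asymptotically.

d(n) grows faster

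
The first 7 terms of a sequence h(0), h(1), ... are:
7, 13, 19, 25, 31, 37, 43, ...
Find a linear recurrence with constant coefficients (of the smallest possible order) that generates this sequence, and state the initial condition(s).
Look for the lowest-order linear relation among consecutive terms.
Observation: consecutive differences are constant (= 6).
Check at n=2: 1·13 + 6 = 19. ✓

h(n) = h(n-1) + 6, h(0) = 7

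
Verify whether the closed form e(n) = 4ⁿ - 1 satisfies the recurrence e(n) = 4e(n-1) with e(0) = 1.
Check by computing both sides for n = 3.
From the recurrence with e(0) = 1:
  e(0) = 1, e(1) = 4, e(2) = 16, e(3) = 64
  so the recurrence gives e(3) = 64.
From the proposed closed form e(n) = 4ⁿ - 1:
  e(3) = 63.
The recurrence gives 64 but the closed form gives 63, so the closed form does not satisfy the recurrence.

No, the closed form is incorrect.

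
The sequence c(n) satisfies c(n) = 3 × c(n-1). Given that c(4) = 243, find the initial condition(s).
In general c(n) = 3ⁿ · c(0). At n = 4: c(0) = c(4) / 3^4 = 243 / 81 = 3.

c(0) = 3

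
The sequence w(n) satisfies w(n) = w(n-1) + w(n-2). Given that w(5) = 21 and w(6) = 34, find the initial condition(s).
Work backwards using w(k) = w(k+2) - w(k+1):
w(4) = w(6) - w(5) = 34 - 21 = 13
w(3) = w(5) - w(4) = 21 - 13 = 8
w(2) = w(4) - w(3) = 13 - 8 = 5
w(1) = w(3) - w(2) = 8 - 5 = 3
w(0) = w(2) - w(1) = 5 - 3 = 2

w(0) = 2, w(1) = 3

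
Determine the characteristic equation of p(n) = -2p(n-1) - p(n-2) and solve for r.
Substitute p(n) = rⁿ and divide through by rⁿ⁻²: r² + 2r + 1 = 0
Factor: (r + 1)² = 0, so r = -1 (double root).
General solution: p(n) = (A + Bn)·(-1)ⁿ

Characteristic: r² + 2r + 1 = 0, Roots: r = -1 (double root)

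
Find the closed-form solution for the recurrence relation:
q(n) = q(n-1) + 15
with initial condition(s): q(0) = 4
Recurrence: q(n) = q(n-1) + 15, initial: q(0) = 4.
Each step adds 15, so q(n) = q(0) + 15n = 15n + 4.

q(n) = 15n + 4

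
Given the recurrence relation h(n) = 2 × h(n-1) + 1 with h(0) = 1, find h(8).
Computing step by step:
h(0) = 1
h(1) = 2 × 1 + 1 = 3
h(2) = 2 × 3 + 1 = 7
h(3) = 2 × 7 + 1 = 15
h(4) = 2 × 15 + 1 = 31
h(5) = 2 × 31 + 1 = 63
h(6) = 2 × 63 + 1 = 127
h(7) = 2 × 127 + 1 = 255
h(8) = 2 × 255 + 1 = 511

511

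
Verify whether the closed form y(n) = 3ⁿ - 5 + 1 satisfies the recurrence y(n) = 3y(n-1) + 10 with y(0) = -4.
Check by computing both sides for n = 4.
From the recurrence with y(0) = -4:
  y(0) = -4, y(1) = -2, y(2) = 4, y(3) = 22, y(4) = 76
  so the recurrence gives y(4) = 76.
From the proposed closed form y(n) = 3ⁿ - 5 + 1:
  y(4) = 77.
The recurrence gives 76 but the closed form gives 77, so the closed form does not satisfy the recurrence.

No, the closed form is incorrect.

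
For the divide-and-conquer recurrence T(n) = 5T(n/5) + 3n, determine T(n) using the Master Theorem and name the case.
Master Theorem template: T(n) = a·T(n/b) + f(n).
Here: a=5, b=5, f(n)=3n
Compute log_b(a) = log_5(5) = 1.
f(n) = 3n = Θ(n). Case 2: T(n) = Θ(n log n).

Case 2: T(n) = Θ(n log n)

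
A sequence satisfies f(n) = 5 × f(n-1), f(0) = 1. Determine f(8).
Computing step by step:
f(0) = 1
f(1) = 5 × 1 = 5
f(2) = 5 × 5 = 25
f(3) = 5 × 25 = 125
f(4) = 5 × 125 = 625
f(5) = 5 × 625 = 3125
f(6) = 5 × 3125 = 15625
f(7) = 5 × 15625 = 78125
f(8) = 5 × 78125 = 390625

390625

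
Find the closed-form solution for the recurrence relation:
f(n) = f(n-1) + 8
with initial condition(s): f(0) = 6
Recurrence: f(n) = f(n-1) + 8, initial: f(0) = 6.
Each step adds 8, so f(n) = f(0) + 8n = 8n + 6.

f(n) = 8n + 6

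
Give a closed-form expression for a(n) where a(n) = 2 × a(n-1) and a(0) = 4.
Recurrence: a(n) = 2 × a(n-1), initial: a(0) = 4.
Each term is 2 times the previous, so this is geometric with ratio 2. After n steps: a(n) = a(0)·2ⁿ = 4·2ⁿ.

a(n) = 4·2ⁿ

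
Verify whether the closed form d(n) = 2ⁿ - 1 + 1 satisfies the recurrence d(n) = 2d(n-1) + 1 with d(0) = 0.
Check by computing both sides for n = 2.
From the recurrence with d(0) = 0:
  d(0) = 0, d(1) = 1, d(2) = 3
  so the recurrence gives d(2) = 3.
From the proposed closed form d(n) = 2ⁿ - 1 + 1:
  d(2) = 4.
The recurrence gives 3 but the closed form gives 4, so the closed form does not satisfy the recurrence.

No, the closed form is incorrect.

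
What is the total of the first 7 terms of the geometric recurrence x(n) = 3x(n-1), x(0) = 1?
Computing the sequence terms: 1, 3, 9, 27, 81, 243, 729
Adding these values together:

1093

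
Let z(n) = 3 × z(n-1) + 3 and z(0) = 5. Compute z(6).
Computing step by step:
z(0) = 5
z(1) = 3 × 5 + 3 = 18
z(2) = 3 × 18 + 3 = 57
z(3) = 3 × 57 + 3 = 174
z(4) = 3 × 174 + 3 = 525
z(5) = 3 × 525 + 3 = 1578
z(6) = 3 × 1578 + 3 = 4737

4737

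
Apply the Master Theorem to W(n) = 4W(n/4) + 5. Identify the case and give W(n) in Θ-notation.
Master Theorem template: W(n) = a·W(n/b) + f(n).
Here: a=4, b=4, f(n)=5
Compute log_b(a) = log_4(4) = 1.
f(n) = 5 = O(n^(1-ε)) with ε = 1. Case 1: W(n) = Θ(n^log_b(a)) = Θ(n).

Case 1: W(n) = Θ(n)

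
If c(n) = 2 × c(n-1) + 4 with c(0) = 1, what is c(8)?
Computing step by step:
c(0) = 1
c(1) = 2 × 1 + 4 = 6
c(2) = 2 × 6 + 4 = 16
c(3) = 2 × 16 + 4 = 36
c(4) = 2 × 36 + 4 = 76
c(5) = 2 × 76 + 4 = 156
c(6) = 2 × 156 + 4 = 316
c(7) = 2 × 316 + 4 = 636
c(8) = 2 × 636 + 4 = 1276

1276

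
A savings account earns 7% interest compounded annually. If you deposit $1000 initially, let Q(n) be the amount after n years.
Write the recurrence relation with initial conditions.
Each year the balance grows by 7%, i.e. is multiplied by 1 + 7/100 = 1.07, so Q(n) = 1.07 × Q(n-1). The initial deposit gives Q(0) = 1000.
Unrolling gives the closed form Q(n) = 1000 × (1.07)ⁿ.

Q(n) = 1.07 × Q(n-1), Q(0) = 1000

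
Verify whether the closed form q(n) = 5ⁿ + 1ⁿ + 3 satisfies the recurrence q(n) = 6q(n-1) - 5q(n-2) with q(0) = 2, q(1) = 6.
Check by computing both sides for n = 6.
From the recurrence with q(0) = 2, q(1) = 6:
  q(0) = 2, q(1) = 6, q(2) = 26, q(3) = 126, q(4) = 626, q(5) = 3126, q(6) = 15626
  so the recurrence gives q(6) = 15626.
From the proposed closed form q(n) = 5ⁿ + 1ⁿ + 3:
  q(6) = 15629.
The recurrence gives 15626 but the closed form gives 15629, so the closed form does not satisfy the recurrence.

No, the closed form is incorrect.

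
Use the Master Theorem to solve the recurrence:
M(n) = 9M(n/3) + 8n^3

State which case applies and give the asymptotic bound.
Master Theorem template: M(n) = a·M(n/b) + f(n).
Here: a=9, b=3, f(n)=8n^3
Compute log_b(a) = log_3(9) = 2.
f(n) = 8n^3 = Ω(n^(2+ε)) with ε = 1, and the regularity condition holds (a·f(n/b) = (a/b^3)·f(n) with a/b^3 = 3^-1 < 1). Case 3: M(n) = Θ(f(n)) = Θ(n^3).

Case 3: M(n) = Θ(n^3)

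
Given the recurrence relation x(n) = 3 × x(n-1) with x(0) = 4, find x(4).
Computing step by step:
x(0) = 4
x(1) = 3 × 4 = 12
x(2) = 3 × 12 = 36
x(3) = 3 × 36 = 108
x(4) = 3 × 108 = 324

324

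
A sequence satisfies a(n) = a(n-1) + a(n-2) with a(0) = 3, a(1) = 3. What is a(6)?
Computing the sequence terms:
3, 3, 6, 9, 15, 24, 39

39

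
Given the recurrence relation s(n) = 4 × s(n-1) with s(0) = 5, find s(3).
Computing step by step:
s(0) = 5
s(1) = 4 × 5 = 20
s(2) = 4 × 20 = 80
s(3) = 4 × 80 = 320

320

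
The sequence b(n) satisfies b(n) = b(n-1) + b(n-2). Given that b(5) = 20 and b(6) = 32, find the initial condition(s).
Work backwards using b(k) = b(k+2) - b(k+1):
b(4) = b(6) - b(5) = 32 - 20 = 12
b(3) = b(5) - b(4) = 20 - 12 = 8
b(2) = b(4) - b(3) = 12 - 8 = 4
b(1) = b(3) - b(2) = 8 - 4 = 4
b(0) = b(2) - b(1) = 4 - 4 = 0

b(0) = 0, b(1) = 4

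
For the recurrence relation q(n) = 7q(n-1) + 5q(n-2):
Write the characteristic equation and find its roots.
Substitute q(n) = rⁿ and divide through by rⁿ⁻²: r² - 7r - 5 = 0
Discriminant: 7² + 4·5 = 69, not a perfect square, so by the quadratic formula r = (7 ± √69)/2.
General solution: q(n) = A·r₁ⁿ + B·r₂ⁿ where r₁,r₂ = (7 ± √69)/2

Characteristic: r² - 7r - 5 = 0, Roots: r = (7 ± √69)/2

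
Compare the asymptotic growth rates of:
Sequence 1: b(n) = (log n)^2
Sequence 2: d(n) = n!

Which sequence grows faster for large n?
Comparing growth rates:
Growth-rate hierarchy: log n ≺ any polynomial ≺ any exponential cⁿ (c>1) ≺ n! ≺ nⁿ.
factorial dominates polylogarithmic (log n)^2 asymptotically.

d(n) grows faster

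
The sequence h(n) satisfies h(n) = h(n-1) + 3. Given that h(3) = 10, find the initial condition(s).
h(3) = h(0) + 3·3, so h(0) = 10 - 9 = 1.

h(0) = 1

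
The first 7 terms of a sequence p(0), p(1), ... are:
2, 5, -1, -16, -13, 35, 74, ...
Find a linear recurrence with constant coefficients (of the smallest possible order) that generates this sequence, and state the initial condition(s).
Look for the lowest-order linear relation among consecutive terms.
Observation: p(n) - 1·p(n-1) - (-3)·p(n-2) = 0 holds for the shown terms, and no order-1 relation p(n) = α·p(n-1) + β fits.
Check at n=3: 1·-1 + (-3)·5 = -16. ✓

p(n) = p(n-1) - 3p(n-2), p(0) = 2, p(1) = 5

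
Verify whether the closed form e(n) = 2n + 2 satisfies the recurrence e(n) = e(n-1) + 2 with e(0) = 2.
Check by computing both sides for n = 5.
From the recurrence with e(0) = 2:
  e(0) = 2, e(1) = 4, e(2) = 6, e(3) = 8, e(4) = 10, e(5) = 12
  so the recurrence gives e(5) = 12.
From the proposed closed form e(n) = 2n + 2:
  e(5) = 12.
Both sides give 12 at n = 5, and the initial condition(s) match, so the closed form is consistent.

Yes, the closed form is correct.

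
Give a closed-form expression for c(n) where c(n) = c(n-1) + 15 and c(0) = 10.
Recurrence: c(n) = c(n-1) + 15, initial: c(0) = 10.
Each step adds 15, so c(n) = c(0) + 15n = 15n + 10.

c(n) = 15n + 10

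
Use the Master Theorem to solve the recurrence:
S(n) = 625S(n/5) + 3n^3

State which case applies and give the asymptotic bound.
Master Theorem template: S(n) = a·S(n/b) + f(n).
Here: a=625, b=5, f(n)=3n^3
Compute log_b(a) = log_5(625) = 4.
f(n) = 3n^3 = O(n^(4-ε)) with ε = 1. Case 1: S(n) = Θ(n^log_b(a)) = Θ(n^4).

Case 1: S(n) = Θ(n^4)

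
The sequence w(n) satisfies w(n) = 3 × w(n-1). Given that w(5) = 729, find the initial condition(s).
In general w(n) = 3ⁿ · w(0). At n = 5: w(0) = w(5) / 3^5 = 729 / 243 = 3.

w(0) = 3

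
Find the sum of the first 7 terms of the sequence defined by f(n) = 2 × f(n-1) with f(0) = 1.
Computing the sequence terms: 1, 2, 4, 8, 16, 32, 64
Adding these values together:

127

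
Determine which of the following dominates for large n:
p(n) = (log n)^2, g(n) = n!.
Comparing growth rates:
Growth-rate hierarchy: log n ≺ any polynomial ≺ any exponential cⁿ (c>1) ≺ n! ≺ nⁿ.
factorial dominates polylogarithmic (log n)^2 asymptotically.

g(n) grows faster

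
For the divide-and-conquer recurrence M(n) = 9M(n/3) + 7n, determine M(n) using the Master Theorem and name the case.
Master Theorem template: M(n) = a·M(n/b) + f(n).
Here: a=9, b=3, f(n)=7n
Compute log_b(a) = log_3(9) = 2.
f(n) = 7n = O(n^(2-ε)) with ε = 1. Case 1: M(n) = Θ(n^log_b(a)) = Θ(n^2).

Case 1: M(n) = Θ(n^2)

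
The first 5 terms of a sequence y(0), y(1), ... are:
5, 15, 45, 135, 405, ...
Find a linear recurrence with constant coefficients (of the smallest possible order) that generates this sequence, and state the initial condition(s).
Look for the lowest-order linear relation among consecutive terms.
Observation: each term is 3× the previous.
Check at n=2: 3·15 = 45. ✓

y(n) = 3 × y(n-1), y(0) = 5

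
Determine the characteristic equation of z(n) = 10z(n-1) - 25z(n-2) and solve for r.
Substitute z(n) = rⁿ and divide through by rⁿ⁻²: r² - 10r + 25 = 0
Factor: (r - 5)² = 0, so r = 5 (double root).
General solution: z(n) = (A + Bn)·5ⁿ

Characteristic: r² - 10r + 25 = 0, Roots: r = 5 (double root)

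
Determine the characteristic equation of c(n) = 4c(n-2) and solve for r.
Substitute c(n) = rⁿ and divide through by rⁿ⁻²: r² - 4 = 0
Factor: (r + 2)(r - 2) = 0, so r = -2, 2.
General solution: c(n) = A·(-2)ⁿ + B·2ⁿ

Characteristic: r² - 4 = 0, Roots: r = -2, 2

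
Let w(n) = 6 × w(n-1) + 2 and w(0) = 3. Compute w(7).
Computing step by step:
w(0) = 3
w(1) = 6 × 3 + 2 = 20
w(2) = 6 × 20 + 2 = 122
w(3) = 6 × 122 + 2 = 734
w(4) = 6 × 734 + 2 = 4406
w(5) = 6 × 4406 + 2 = 26438
w(6) = 6 × 26438 + 2 = 158630
w(7) = 6 × 158630 + 2 = 951782

951782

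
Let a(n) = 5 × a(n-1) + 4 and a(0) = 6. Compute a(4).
Computing step by step:
a(0) = 6
a(1) = 5 × 6 + 4 = 34
a(2) = 5 × 34 + 4 = 174
a(3) = 5 × 174 + 4 = 874
a(4) = 5 × 874 + 4 = 4374

4374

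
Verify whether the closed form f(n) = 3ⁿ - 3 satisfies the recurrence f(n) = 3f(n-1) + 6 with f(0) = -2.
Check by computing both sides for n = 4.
From the recurrence with f(0) = -2:
  f(0) = -2, f(1) = 0, f(2) = 6, f(3) = 24, f(4) = 78
  so the recurrence gives f(4) = 78.
From the proposed closed form f(n) = 3ⁿ - 3:
  f(4) = 78.
Both sides give 78 at n = 4, and the initial condition(s) match, so the closed form is consistent.

Yes, the closed form is correct.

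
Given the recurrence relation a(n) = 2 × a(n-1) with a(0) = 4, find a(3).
Computing step by step:
a(0) = 4
a(1) = 2 × 4 = 8
a(2) = 2 × 8 = 16
a(3) = 2 × 16 = 32

32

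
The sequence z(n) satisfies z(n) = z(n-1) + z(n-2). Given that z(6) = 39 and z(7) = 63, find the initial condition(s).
Work backwards using z(k) = z(k+2) - z(k+1):
z(5) = z(7) - z(6) = 63 - 39 = 24
z(4) = z(6) - z(5) = 39 - 24 = 15
z(3) = z(5) - z(4) = 24 - 15 = 9
z(2) = z(4) - z(3) = 15 - 9 = 6
z(1) = z(3) - z(2) = 9 - 6 = 3
z(0) = z(2) - z(1) = 6 - 3 = 3

z(0) = 3, z(1) = 3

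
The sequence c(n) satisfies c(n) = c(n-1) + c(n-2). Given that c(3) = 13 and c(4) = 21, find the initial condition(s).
Work backwards using c(k) = c(k+2) - c(k+1):
c(2) = c(4) - c(3) = 21 - 13 = 8
c(1) = c(3) - c(2) = 13 - 8 = 5
c(0) = c(2) - c(1) = 8 - 5 = 3

c(0) = 3, c(1) = 5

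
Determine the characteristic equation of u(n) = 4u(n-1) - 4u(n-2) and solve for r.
Substitute u(n) = rⁿ and divide through by rⁿ⁻²: r² - 4r + 4 = 0
Factor: (r - 2)² = 0, so r = 2 (double root).
General solution: u(n) = (A + Bn)·2ⁿ

Characteristic: r² - 4r + 4 = 0, Roots: r = 2 (double root)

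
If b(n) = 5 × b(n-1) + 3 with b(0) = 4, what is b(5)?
Computing step by step:
b(0) = 4
b(1) = 5 × 4 + 3 = 23
b(2) = 5 × 23 + 3 = 118
b(3) = 5 × 118 + 3 = 593
b(4) = 5 × 593 + 3 = 2968
b(5) = 5 × 2968 + 3 = 14843

14843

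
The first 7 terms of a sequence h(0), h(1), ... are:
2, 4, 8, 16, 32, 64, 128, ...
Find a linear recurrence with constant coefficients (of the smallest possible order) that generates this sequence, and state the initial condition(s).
Look for the lowest-order linear relation among consecutive terms.
Observation: each term is 2× the previous.
Check at n=2: 2·4 = 8. ✓

h(n) = 2 × h(n-1), h(0) = 2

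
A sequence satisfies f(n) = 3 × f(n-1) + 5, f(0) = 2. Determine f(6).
Computing step by step:
f(0) = 2
f(1) = 3 × 2 + 5 = 11
f(2) = 3 × 11 + 5 = 38
f(3) = 3 × 38 + 5 = 119
f(4) = 3 × 119 + 5 = 362
f(5) = 3 × 362 + 5 = 1091
f(6) = 3 × 1091 + 5 = 3278

3278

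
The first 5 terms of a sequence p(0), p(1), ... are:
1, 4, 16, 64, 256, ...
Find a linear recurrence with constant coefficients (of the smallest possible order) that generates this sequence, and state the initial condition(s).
Look for the lowest-order linear relation among consecutive terms.
Observation: each term is 4× the previous.
Check at n=2: 4·4 = 16. ✓

p(n) = 4 × p(n-1), p(0) = 1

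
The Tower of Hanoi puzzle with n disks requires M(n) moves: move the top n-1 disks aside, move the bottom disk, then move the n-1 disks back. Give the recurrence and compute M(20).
Moving n disks = move the top n-1 disks aside (M(n-1) moves) + move the largest disk (1 move) + move the n-1 disks back on top (M(n-1) moves), so M(n) = 2M(n-1) + 1, with M(1) = 1 (a single disk takes one move).
First terms: 1, 3, 7, 15, 31, 63, … — each is one less than a power of 2. Indeed M(n) + 1 = 2(M(n-1) + 1) with M(1) + 1 = 2, so M(n) + 1 = 2ⁿ and M(n) = 2ⁿ - 1.
Hence M(20) = 2^20 - 1 = 1048576 - 1 = 1048575.

M(n) = 2M(n-1) + 1, M(1) = 1; M(20) = 1048575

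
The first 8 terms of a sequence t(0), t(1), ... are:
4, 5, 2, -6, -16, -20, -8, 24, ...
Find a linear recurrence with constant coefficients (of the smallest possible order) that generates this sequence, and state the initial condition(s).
Look for the lowest-order linear relation among consecutive terms.
Observation: t(n) - 2·t(n-1) - (-2)·t(n-2) = 0 holds for the shown terms, and no order-1 relation t(n) = α·t(n-1) + β fits.
Check at n=3: 2·2 + (-2)·5 = -6. ✓

t(n) = 2t(n-1) - 2t(n-2), t(0) = 4, t(1) = 5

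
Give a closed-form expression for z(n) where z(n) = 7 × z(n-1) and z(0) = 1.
Recurrence: z(n) = 7 × z(n-1), initial: z(0) = 1.
Each term is 7 times the previous, so this is geometric with ratio 7. After n steps: z(n) = z(0)·7ⁿ = 7ⁿ.

z(n) = 7ⁿ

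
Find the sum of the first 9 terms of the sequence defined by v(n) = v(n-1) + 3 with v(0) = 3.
Computing the sequence terms: 3, 6, 9, 12, 15, 18, 21, 24, 27
Adding these values together:

135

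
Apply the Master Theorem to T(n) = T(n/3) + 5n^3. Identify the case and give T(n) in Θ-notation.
Master Theorem template: T(n) = a·T(n/b) + f(n).
Here: a=1, b=3, f(n)=5n^3
Compute log_b(a) = log_3(1) = 0.
f(n) = 5n^3 = Ω(n^(0+ε)) with ε = 3, and the regularity condition holds (a·f(n/b) = (a/b^3)·f(n) with a/b^3 = 3^-3 < 1). Case 3: T(n) = Θ(f(n)) = Θ(n^3).

Case 3: T(n) = Θ(n^3)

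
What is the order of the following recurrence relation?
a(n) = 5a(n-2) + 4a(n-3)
The order is the largest lag k for which a(n-k) appears. Here the deepest term is a(n-3), so the order is 3.

Order 3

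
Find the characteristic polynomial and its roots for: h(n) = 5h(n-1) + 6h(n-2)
Substitute h(n) = rⁿ and divide through by rⁿ⁻²: r² - 5r - 6 = 0
Factor: (r - 6)(r + 1) = 0, so r = 6, -1.
General solution: h(n) = A·6ⁿ + B·(-1)ⁿ

Characteristic: r² - 5r - 6 = 0, Roots: r = 6, -1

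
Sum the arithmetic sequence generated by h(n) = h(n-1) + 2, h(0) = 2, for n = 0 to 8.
Computing the sequence terms: 2, 4, 6, 8, 10, 12, 14, 16, 18
Adding these values together:

90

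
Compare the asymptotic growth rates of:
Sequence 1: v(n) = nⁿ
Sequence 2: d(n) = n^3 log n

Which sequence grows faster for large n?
Comparing growth rates:
Growth-rate hierarchy: log n ≺ any polynomial ≺ any exponential cⁿ (c>1) ≺ n! ≺ nⁿ.
super-exponential nⁿ dominates polynomial degree 3 (with log factor) asymptotically.

v(n) grows faster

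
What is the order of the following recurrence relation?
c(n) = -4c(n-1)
The order is the largest lag k for which c(n-k) appears. Here the deepest term is c(n-1), so the order is 1.

Order 1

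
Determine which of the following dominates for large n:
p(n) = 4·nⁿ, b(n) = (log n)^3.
Comparing growth rates:
Growth-rate hierarchy: log n ≺ any polynomial ≺ any exponential cⁿ (c>1) ≺ n! ≺ nⁿ.
super-exponential nⁿ dominates polylogarithmic (log n)^3 asymptotically.

p(n) grows faster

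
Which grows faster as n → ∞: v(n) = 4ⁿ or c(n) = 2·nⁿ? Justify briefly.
Comparing growth rates:
Growth-rate hierarchy: log n ≺ any polynomial ≺ any exponential cⁿ (c>1) ≺ n! ≺ nⁿ.
super-exponential nⁿ dominates exponential base 4 asymptotically.

c(n) grows faster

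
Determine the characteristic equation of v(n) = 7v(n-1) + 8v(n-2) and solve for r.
Substitute v(n) = rⁿ and divide through by rⁿ⁻²: r² - 7r - 8 = 0
Factor: (r - 8)(r + 1) = 0, so r = 8, -1.
General solution: v(n) = A·8ⁿ + B·(-1)ⁿ

Characteristic: r² - 7r - 8 = 0, Roots: r = 8, -1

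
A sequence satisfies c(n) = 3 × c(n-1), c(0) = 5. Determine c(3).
Computing step by step:
c(0) = 5
c(1) = 3 × 5 = 15
c(2) = 3 × 15 = 45
c(3) = 3 × 45 = 135

135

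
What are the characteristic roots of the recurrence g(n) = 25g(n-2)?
Substitute g(n) = rⁿ and divide through by rⁿ⁻²: r² - 25 = 0
Factor: (r + 5)(r - 5) = 0, so r = -5, 5.
General solution: g(n) = A·(-5)ⁿ + B·5ⁿ

Characteristic: r² - 25 = 0, Roots: r = -5, 5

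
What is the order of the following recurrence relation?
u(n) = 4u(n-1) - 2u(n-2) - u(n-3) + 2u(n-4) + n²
The order is the largest lag k for which u(n-k) appears. Here the deepest term is u(n-4) (the n² term is non-homogeneous and does not affect the order), so the order is 4.

Order 4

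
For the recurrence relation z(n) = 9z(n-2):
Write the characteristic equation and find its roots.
Substitute z(n) = rⁿ and divide through by rⁿ⁻²: r² - 9 = 0
Factor: (r - 3)(r + 3) = 0, so r = 3, -3.
General solution: z(n) = A·3ⁿ + B·(-3)ⁿ

Characteristic: r² - 9 = 0, Roots: r = 3, -3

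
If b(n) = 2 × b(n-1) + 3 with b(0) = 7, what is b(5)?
Computing step by step:
b(0) = 7
b(1) = 2 × 7 + 3 = 17
b(2) = 2 × 17 + 3 = 37
b(3) = 2 × 37 + 3 = 77
b(4) = 2 × 77 + 3 = 157
b(5) = 2 × 157 + 3 = 317

317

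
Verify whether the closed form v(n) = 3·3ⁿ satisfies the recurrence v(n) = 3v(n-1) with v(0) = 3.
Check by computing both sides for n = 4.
From the recurrence with v(0) = 3:
  v(0) = 3, v(1) = 9, v(2) = 27, v(3) = 81, v(4) = 243
  so the recurrence gives v(4) = 243.
From the proposed closed form v(n) = 3·3ⁿ:
  v(4) = 243.
Both sides give 243 at n = 4, and the initial condition(s) match, so the closed form is consistent.

Yes, the closed form is correct.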